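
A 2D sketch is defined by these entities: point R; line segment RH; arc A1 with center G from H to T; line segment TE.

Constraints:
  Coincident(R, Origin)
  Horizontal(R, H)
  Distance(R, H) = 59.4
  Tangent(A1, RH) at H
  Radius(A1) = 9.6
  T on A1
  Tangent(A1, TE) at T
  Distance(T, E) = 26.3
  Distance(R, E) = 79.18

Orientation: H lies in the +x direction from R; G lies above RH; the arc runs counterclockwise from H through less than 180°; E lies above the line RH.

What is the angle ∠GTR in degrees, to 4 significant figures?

11.70°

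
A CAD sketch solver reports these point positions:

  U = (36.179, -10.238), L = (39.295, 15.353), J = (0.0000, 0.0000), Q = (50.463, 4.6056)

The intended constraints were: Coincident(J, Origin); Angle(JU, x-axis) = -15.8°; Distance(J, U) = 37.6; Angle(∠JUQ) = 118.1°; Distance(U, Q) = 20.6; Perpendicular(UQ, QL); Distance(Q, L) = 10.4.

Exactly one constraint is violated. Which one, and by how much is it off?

Distance(Q, L) = 10.4 — off by 5.10.

J = (0.00, 0.00) ✓; JU at -15.80° ✓; |JU| = 37.60 ✓; ∠JUQ = 118.1° ✓; |UQ| = 20.60 ✓; ∠(UQ, QL) = 90.00° ✓; |QL| = 15.50 ✗.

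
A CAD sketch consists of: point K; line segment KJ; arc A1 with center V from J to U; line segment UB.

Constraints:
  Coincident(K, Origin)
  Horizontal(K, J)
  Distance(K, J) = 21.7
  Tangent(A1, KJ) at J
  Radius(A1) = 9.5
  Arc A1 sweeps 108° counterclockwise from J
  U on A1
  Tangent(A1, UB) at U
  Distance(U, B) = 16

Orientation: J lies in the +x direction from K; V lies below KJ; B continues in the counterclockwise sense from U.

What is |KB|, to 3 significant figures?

32.8

K is at the origin; K and J share the same y with |KJ| = 21.7 and J on the +x side, so J = (21.7, 0.00). The tangent condition forces VJ to be normal to KJ, so V = J + (0, -9.5) = (21.7, -9.50). On A1, J sits at bearing 90° from V; a 108° counterclockwise sweep puts U at bearing 198°, so U = V + 9.5·(cos 198°, sin 198°) = (12.7, -12.4). A1 meets UB tangentially, so VU is at right angles to UB, so UB runs along (−sin 198°, cos 198°); with |UB| = 16.0, B = (17.6, -27.7). Then |KB| = |B − K| = 32.8.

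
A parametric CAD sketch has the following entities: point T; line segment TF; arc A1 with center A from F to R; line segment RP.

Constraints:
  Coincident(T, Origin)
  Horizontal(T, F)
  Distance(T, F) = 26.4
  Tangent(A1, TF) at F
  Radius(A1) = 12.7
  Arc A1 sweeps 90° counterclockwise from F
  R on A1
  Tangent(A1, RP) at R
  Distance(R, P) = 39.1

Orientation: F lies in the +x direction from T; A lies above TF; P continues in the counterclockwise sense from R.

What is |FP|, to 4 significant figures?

53.33

On A1, F sits at bearing -90° from A; a 90° counterclockwise sweep puts R at bearing 0°, so R = A + 12.7·(cos 0°, sin 0°) = (39.10, 12.70). The tangent condition forces AR to be normal to RP, so RP runs along (−sin 0°, cos 0°); with |RP| = 39.1, P = (39.10, 51.80). Then |FP| = |P − F| = 53.33.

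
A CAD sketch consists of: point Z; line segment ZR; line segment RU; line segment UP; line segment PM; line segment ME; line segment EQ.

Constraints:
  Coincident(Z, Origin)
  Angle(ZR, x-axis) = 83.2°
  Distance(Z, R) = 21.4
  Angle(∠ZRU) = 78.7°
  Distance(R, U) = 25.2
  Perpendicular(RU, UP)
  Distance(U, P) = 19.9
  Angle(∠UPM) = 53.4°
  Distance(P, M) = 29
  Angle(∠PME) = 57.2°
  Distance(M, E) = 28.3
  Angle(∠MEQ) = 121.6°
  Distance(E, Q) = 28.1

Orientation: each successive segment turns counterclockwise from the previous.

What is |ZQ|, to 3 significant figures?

47.7

∠PME = 57.2° gives ME at 164° from the x-axis; with |ME| = 28.3, E = (-26.4, 26.3). ∠MEQ = 121.6° gives EQ at -138° from the x-axis; with |EQ| = 28.1, Q = (-47.1, 7.43). Then |ZQ| = |Q − Z| = 47.7.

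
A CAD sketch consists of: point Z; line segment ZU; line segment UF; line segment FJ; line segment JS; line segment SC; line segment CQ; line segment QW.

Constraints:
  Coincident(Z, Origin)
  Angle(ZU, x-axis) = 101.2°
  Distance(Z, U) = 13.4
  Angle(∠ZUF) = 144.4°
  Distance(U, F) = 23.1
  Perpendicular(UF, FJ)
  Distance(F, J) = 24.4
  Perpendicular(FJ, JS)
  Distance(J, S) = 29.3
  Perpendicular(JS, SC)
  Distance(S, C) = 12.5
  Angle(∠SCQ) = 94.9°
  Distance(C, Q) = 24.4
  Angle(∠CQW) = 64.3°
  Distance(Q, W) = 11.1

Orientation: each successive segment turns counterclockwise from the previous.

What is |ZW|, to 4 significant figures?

27.96

∠SCQ = 94.9° gives CQ at 131.9° from the x-axis; with |CQ| = 24.4, Q = (-22.52, 18.39). ∠CQW = 64.3° gives QW at -112.4° from the x-axis; with |QW| = 11.1, W = (-26.75, 8.125). Then |ZW| = |W − Z| = 27.96.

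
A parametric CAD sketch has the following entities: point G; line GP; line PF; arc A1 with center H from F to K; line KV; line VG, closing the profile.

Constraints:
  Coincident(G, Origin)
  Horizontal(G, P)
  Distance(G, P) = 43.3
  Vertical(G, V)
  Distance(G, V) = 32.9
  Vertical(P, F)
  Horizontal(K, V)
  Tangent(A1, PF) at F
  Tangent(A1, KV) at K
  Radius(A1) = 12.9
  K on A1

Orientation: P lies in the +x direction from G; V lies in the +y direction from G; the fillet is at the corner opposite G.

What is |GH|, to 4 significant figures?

36.39

G and V share the same x with |GV| = 32.9 and V on the +y side, so V = (0.000, 32.90). The virtual corner opposite G is at (43.30, 32.90). Since A1 is tangent to PF there, HF ⟂ PF and A1 meets KV tangentially, so HK is at right angles to KV, with radius 12.9, so the center H sits 12.9 in from both sides at H = (30.40, 20.00). Then |GH| = |H − G| = 36.39.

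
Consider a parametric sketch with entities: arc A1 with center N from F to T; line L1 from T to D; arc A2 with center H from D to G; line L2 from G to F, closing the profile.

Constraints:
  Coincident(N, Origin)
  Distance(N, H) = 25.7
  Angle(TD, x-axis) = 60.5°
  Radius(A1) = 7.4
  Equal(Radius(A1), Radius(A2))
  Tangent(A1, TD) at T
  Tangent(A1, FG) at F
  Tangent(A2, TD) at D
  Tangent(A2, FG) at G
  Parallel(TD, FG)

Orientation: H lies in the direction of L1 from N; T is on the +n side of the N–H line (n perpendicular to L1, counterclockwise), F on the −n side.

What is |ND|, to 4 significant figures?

26.74

The slot axis is L1's direction at 60.5°, so u = (cos 60.5°, sin 60.5°) = (0.4924, 0.8704) and n = (−sin 60.5°, cos 60.5°) = (-0.8704, 0.4924). N is at the origin and H lies 25.7 along u from N, so H = 25.7·u = (12.66, 22.37). Tangency of A1 to both parallel lines with radius 7.4 puts T and F at N ± 7.4·n: T = (-6.441, 3.644), F = (6.441, -3.644). Equal radii place D and G the same way about H: D = H + 7.4·n = (6.215, 26.01), G = H − 7.4·n = (19.10, 18.72). Then |ND| = |D − N| = 26.74.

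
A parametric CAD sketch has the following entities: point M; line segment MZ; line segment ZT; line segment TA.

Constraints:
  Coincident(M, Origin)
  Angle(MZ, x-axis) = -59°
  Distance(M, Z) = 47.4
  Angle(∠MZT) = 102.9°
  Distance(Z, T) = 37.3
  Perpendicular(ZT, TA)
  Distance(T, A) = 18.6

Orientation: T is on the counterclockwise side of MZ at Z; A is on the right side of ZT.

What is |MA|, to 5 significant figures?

80.574

M is at the origin; MZ runs at -59.0° with length 47.4, so Z = 47.4·(cos -59.0°, sin -59.0°) = (24.413, -40.630). ∠MZT = 102.9°, so ZT runs at -59.0° + (180° − 102.9°) = 18.100° from the x-axis; with |ZT| = 37.3, T = Z + 37.3·(cos 18.100°, sin 18.100°) = (59.867, -29.041). ZT is perpendicular to TA; with |TA| = 18.6 on the right of ZT, A = T + 18.6·(0.31068, -0.95052) = (65.646, -46.721). Then |MA| = |A − M| = 80.574.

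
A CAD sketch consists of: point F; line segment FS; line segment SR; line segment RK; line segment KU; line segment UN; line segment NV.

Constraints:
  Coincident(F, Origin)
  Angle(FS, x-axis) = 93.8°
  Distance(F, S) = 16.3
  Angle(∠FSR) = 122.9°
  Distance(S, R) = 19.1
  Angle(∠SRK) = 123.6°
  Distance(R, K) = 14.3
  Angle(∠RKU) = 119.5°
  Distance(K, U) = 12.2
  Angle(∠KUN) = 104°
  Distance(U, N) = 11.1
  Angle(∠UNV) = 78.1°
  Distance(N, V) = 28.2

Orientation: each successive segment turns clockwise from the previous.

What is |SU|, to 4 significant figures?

31.33

F is at the origin; FS runs at 93.8° with length 16.3, so S = (-1.080, 16.26). ∠FSR = 122.9° gives SR at 36.70° from the x-axis; with |SR| = 19.1, R = (14.23, 27.68). ∠SRK = 123.6° gives RK at -19.70° from the x-axis; with |RK| = 14.3, K = (27.70, 22.86). ∠RKU = 119.5° gives KU at -80.20° from the x-axis; with |KU| = 12.2, U = (29.77, 10.84). Then |SU| = |U − S| = 31.33.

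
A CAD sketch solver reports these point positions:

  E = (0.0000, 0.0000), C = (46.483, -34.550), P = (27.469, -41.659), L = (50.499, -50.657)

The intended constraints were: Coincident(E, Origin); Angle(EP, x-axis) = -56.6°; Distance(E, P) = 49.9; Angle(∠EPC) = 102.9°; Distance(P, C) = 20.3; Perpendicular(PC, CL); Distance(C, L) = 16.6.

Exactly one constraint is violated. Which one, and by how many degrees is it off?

Perpendicular(PC, CL) — off by 6.50°.

E = (0.00, 0.00) ✓; EP at -56.60° ✓; |EP| = 49.90 ✓; ∠EPC = 102.9° ✓; |PC| = 20.30 ✓; ∠(PC, CL) = 96.50° ✗; |CL| = 16.60 ✓.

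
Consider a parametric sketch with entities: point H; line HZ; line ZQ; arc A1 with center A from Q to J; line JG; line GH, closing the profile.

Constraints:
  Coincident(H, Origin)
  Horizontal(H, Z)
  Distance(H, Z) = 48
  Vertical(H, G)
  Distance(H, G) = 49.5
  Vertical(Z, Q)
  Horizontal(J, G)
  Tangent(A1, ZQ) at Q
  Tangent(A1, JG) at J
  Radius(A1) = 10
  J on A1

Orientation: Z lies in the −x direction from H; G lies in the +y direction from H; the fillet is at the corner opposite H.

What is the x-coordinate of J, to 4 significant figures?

-38.00

The virtual corner opposite H is at (-48.00, 49.50). Since A1 is tangent to ZQ there, AQ ⟂ ZQ and tangency of A1 to JG means the radius AJ is perpendicular to JG, with radius 10.0, so the center A sits 10.0 in from both sides at A = (-38.00, 39.50). That places the tangent points at Q = (-48.00, 39.50) on ZQ and J = (-38.00, 49.50) on JG. So J.x = -38.00.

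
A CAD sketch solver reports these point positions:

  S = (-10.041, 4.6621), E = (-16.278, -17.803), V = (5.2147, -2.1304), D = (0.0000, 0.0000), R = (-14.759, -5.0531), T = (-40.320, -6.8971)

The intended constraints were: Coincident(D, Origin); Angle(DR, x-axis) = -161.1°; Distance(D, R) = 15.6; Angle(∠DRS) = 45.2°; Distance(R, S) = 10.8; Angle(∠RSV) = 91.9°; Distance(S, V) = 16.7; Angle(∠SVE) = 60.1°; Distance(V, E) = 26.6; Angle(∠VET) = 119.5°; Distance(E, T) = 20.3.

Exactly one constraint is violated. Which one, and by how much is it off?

Distance(E, T) = 20.3 — off by 6.10.

D = (0.00, 0.00) ✓; DR at -161.1° ✓; |DR| = 15.60 ✓; ∠DRS = 45.20° ✓; |RS| = 10.80 ✓; ∠RSV = 91.90° ✓; |SV| = 16.70 ✓; ∠SVE = 60.10° ✓; |VE| = 26.60 ✓; ∠VET = 119.5° ✓; |ET| = 26.40 ✗.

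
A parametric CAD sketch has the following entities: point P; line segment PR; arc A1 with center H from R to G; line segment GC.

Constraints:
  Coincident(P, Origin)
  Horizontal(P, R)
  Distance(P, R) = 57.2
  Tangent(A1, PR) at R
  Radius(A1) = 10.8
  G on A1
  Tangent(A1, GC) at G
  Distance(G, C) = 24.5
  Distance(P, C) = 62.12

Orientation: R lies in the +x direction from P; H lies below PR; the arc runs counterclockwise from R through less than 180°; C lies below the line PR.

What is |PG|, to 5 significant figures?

48.147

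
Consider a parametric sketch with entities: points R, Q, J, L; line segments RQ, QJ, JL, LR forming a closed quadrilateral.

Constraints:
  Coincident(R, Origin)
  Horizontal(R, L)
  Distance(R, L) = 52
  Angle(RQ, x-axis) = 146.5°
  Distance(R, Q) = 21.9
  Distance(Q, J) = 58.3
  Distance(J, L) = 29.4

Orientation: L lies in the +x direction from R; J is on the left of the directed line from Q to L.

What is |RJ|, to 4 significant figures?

46.35

Checks: |QJ| = 58.30 ✓; |JL| = 29.40 ✓.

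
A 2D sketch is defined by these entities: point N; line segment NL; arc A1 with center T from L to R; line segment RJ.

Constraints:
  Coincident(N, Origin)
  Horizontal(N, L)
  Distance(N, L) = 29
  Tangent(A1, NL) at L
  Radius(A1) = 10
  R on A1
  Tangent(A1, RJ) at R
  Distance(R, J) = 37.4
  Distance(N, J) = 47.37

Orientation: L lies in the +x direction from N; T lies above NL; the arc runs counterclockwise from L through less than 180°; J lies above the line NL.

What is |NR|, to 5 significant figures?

40.232

N is at the origin; N and L share the same y with |NL| = 29.0 and L on the +x side, so L = (29.000, 0.0000). The tangent condition forces TL to be normal to NL, so T = L + (0, 10) = (29.000, 10.000). Since TR ⟂ RJ (tangency), |TJ| = √(10.0² + 37.4²) = 38.714 regardless of where R sits on A1. So J lies on both circle(N, 47.37) and circle(T, 38.714); the above-NL intersection is J = (13.405, 45.434). R is the foot of the tangent from J: R = (36.802, 16.256).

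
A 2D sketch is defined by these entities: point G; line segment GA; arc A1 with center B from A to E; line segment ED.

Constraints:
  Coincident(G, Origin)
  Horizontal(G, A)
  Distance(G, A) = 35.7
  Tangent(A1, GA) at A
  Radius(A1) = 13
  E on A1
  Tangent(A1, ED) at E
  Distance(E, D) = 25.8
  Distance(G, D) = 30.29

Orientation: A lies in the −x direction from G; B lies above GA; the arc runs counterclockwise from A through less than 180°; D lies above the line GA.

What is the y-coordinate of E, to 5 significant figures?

6.1942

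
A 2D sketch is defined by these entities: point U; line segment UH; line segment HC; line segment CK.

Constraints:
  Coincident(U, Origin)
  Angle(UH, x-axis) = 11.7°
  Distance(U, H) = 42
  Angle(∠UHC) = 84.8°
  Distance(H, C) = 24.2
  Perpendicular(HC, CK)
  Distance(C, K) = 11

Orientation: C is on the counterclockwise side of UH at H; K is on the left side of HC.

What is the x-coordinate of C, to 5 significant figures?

34.092

U is at the origin; UH runs at 11.7° with length 42.0, so H = 42.0·(cos 11.7°, sin 11.7°) = (41.127, 8.5171). ∠UHC = 84.8°, so HC runs at 11.7° + (180° − 84.8°) = 106.90° from the x-axis; with |HC| = 24.2, C = H + 24.2·(cos 106.90°, sin 106.90°) = (34.092, 31.672). So C.x = 34.092.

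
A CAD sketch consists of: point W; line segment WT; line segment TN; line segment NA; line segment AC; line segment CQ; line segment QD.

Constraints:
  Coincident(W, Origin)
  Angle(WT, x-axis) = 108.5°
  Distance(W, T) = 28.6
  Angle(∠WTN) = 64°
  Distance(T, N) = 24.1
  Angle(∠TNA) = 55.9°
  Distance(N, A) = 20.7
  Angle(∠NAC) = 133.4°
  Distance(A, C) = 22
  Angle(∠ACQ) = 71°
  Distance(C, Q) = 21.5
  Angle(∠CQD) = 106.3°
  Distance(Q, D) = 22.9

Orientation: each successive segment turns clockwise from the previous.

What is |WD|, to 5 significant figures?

29.201

W is at the origin; WT runs at 108.5° with length 28.6, so T = (-9.0749, 27.122). ∠WTN = 64.0° gives TN at -7.5000° from the x-axis; with |TN| = 24.1, N = (14.819, 23.976). ∠TNA = 55.9° gives NA at -131.60° from the x-axis; with |NA| = 20.7, A = (1.0756, 8.4970). ∠NAC = 133.4° gives AC at -178.20° from the x-axis; with |AC| = 22.0, C = (-20.914, 7.8059). ∠ACQ = 71.0° gives CQ at 72.800° from the x-axis; with |CQ| = 21.5, Q = (-14.556, 28.344). ∠CQD = 106.3° gives QD at -0.90000° from the x-axis; with |QD| = 22.9, D = (8.3414, 27.985). Then |WD| = |D − W| = 29.201.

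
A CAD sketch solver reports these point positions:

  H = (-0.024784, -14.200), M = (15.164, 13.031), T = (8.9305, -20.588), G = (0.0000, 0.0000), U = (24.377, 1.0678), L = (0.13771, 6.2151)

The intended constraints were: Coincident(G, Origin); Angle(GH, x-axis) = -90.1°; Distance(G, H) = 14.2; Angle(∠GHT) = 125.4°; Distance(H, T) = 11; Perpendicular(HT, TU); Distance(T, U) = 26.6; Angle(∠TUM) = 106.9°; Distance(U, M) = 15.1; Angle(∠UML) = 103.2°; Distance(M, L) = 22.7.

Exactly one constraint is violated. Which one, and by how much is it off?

Distance(M, L) = 22.7 — off by 6.20.

G = (0.00, 0.00) ✓; GH at -90.10° ✓; |GH| = 14.20 ✓; ∠GHT = 125.4° ✓; |HT| = 11.00 ✓; ∠(HT, TU) = 90.00° ✓; |TU| = 26.60 ✓; ∠TUM = 106.9° ✓; |UM| = 15.10 ✓; ∠UML = 103.2° ✓; |ML| = 16.50 ✗.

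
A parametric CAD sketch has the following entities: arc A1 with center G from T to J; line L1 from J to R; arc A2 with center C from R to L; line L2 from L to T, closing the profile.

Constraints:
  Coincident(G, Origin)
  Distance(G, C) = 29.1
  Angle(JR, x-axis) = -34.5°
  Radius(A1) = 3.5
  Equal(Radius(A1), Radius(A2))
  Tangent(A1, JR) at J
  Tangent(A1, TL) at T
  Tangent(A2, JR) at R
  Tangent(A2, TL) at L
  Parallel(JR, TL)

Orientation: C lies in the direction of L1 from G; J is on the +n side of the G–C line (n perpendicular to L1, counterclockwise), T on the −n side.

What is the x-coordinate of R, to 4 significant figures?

25.96

Tangency of A1 to both parallel lines with radius 3.5 puts J and T at G ± 3.5·n: J = (1.982, 2.884), T = (-1.982, -2.884). Equal radii place R and L the same way about C: R = C + 3.5·n = (25.96, -13.60), L = C − 3.5·n = (22.00, -19.37). So R.x = 25.96.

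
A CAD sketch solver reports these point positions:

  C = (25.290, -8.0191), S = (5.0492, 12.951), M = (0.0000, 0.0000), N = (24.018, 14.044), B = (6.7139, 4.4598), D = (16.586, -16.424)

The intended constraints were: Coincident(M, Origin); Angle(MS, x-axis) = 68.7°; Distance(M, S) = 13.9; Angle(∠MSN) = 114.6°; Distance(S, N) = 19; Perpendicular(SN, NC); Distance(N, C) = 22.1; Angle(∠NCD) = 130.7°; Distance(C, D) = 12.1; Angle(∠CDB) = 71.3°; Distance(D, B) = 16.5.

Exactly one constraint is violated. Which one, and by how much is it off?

Distance(D, B) = 16.5 — off by 6.60.

M = (0.00, 0.00) ✓; MS at 68.70° ✓; |MS| = 13.90 ✓; ∠MSN = 114.6° ✓; |SN| = 19.00 ✓; ∠(SN, NC) = 90.00° ✓; |NC| = 22.10 ✓; ∠NCD = 130.7° ✓; |CD| = 12.10 ✓; ∠CDB = 71.30° ✓; |DB| = 23.10 ✗.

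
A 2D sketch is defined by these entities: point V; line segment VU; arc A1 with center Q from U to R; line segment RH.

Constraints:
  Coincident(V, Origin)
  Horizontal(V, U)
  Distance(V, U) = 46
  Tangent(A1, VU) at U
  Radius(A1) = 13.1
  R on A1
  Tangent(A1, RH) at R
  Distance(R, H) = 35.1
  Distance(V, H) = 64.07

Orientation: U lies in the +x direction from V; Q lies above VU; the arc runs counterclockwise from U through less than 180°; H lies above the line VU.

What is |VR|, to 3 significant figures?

60.6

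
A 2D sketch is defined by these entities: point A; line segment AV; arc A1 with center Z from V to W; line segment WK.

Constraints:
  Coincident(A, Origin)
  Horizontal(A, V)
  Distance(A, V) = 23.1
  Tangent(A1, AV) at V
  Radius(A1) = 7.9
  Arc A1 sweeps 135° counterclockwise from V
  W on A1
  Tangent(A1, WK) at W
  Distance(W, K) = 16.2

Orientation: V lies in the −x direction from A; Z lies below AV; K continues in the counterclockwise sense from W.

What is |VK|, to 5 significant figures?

25.622

On A1, V sits at bearing 90° from Z; a 135° counterclockwise sweep puts W at bearing 225°, so W = Z + 7.9·(cos 225°, sin 225°) = (-28.686, -13.486). The tangent condition forces ZW to be normal to WK, so WK runs along (−sin 225°, cos 225°); with |WK| = 16.2, K = (-17.231, -24.941). Then |VK| = |K − V| = 25.622.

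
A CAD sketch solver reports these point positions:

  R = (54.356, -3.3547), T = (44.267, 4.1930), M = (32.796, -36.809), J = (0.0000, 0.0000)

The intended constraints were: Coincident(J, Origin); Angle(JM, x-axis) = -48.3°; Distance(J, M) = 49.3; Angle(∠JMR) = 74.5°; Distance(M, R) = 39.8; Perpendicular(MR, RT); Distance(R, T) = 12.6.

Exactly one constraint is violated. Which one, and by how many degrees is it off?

Perpendicular(MR, RT) — off by 4.00°.

J = (0.00, 0.00) ✓; JM at -48.30° ✓; |JM| = 49.30 ✓; ∠JMR = 74.50° ✓; |MR| = 39.80 ✓; ∠(MR, RT) = 86.00° ✗; |RT| = 12.60 ✓.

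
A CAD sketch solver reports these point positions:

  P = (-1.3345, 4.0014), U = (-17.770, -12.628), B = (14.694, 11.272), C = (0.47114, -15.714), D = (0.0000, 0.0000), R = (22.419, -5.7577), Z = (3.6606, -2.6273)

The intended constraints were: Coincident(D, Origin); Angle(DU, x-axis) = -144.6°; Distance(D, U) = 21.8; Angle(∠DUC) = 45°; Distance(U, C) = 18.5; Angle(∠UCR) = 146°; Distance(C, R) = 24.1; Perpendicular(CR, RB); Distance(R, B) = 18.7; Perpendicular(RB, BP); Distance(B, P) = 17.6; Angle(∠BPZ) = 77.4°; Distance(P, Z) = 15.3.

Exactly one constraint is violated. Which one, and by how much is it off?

Distance(P, Z) = 15.3 — off by 7.00.

D = (0.00, 0.00) ✓; DU at -144.6° ✓; |DU| = 21.80 ✓; ∠DUC = 45.00° ✓; |UC| = 18.50 ✓; ∠UCR = 146.0° ✓; |CR| = 24.10 ✓; ∠(CR, RB) = 90.00° ✓; |RB| = 18.70 ✓; ∠(RB, BP) = 90.00° ✓; |BP| = 17.60 ✓; ∠BPZ = 77.40° ✓; |PZ| = 8.300 ✗.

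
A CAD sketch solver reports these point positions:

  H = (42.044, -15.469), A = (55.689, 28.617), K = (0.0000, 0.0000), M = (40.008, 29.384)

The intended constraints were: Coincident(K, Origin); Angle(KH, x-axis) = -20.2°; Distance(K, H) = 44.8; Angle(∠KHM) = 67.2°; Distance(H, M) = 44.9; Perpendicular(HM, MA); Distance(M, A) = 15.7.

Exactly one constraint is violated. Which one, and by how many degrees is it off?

Perpendicular(HM, MA) — off by 5.40°.

K = (0.00, 0.00) ✓; KH at -20.20° ✓; |KH| = 44.80 ✓; ∠KHM = 67.20° ✓; |HM| = 44.90 ✓; ∠(HM, MA) = 95.40° ✗; |MA| = 15.70 ✓.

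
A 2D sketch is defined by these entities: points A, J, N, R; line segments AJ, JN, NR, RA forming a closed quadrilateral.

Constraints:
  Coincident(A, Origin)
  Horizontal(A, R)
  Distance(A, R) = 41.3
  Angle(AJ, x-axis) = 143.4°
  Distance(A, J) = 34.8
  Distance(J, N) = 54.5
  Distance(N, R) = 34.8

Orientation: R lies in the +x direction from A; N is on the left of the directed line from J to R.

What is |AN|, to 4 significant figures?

40.23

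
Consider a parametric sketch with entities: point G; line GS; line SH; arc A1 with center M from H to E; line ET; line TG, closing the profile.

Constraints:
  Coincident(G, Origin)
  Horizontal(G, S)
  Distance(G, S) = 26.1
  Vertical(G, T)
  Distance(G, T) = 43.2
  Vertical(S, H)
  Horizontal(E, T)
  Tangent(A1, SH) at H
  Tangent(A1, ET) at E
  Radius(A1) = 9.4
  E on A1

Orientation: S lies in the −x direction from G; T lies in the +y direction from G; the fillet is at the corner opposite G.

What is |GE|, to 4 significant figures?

46.32

G is at the origin; G and S share the same y with |GS| = 26.1 and S on the −x side, so S = (-26.10, 0.000). G and T share the same x with |GT| = 43.2 and T on the +y side, so T = (0.000, 43.20). The virtual corner opposite G is at (-26.10, 43.20). A1 meets SH tangentially, so MH is at right angles to SH and A1 meets ET tangentially, so ME is at right angles to ET, with radius 9.4, so the center M sits 9.4 in from both sides at M = (-16.70, 33.80). That places the tangent points at H = (-26.10, 33.80) on SH and E = (-16.70, 43.20) on ET. Then |GE| = |E − G| = 46.32.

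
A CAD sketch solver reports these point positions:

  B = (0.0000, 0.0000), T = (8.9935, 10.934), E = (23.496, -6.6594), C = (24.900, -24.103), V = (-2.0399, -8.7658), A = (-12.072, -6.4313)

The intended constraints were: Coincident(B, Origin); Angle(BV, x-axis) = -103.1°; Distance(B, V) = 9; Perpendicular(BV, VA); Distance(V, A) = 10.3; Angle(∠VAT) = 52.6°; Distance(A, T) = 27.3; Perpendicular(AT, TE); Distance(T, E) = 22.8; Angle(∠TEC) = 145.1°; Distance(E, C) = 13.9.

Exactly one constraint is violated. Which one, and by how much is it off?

Distance(E, C) = 13.9 — off by 3.60.

B = (0.00, 0.00) ✓; BV at -103.1° ✓; |BV| = 9.000 ✓; ∠(BV, VA) = 90.00° ✓; |VA| = 10.30 ✓; ∠VAT = 52.60° ✓; |AT| = 27.30 ✓; ∠(AT, TE) = 90.00° ✓; |TE| = 22.80 ✓; ∠TEC = 145.1° ✓; |EC| = 17.50 ✗.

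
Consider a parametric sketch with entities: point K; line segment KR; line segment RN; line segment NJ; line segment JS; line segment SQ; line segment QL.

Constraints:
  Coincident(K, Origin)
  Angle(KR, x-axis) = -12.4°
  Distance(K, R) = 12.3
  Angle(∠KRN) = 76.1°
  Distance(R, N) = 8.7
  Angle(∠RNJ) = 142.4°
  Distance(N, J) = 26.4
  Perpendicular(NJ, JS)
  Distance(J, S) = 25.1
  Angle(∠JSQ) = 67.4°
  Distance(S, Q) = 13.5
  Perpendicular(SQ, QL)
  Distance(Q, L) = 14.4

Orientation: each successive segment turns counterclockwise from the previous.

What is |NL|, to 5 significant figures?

20.564

K is at the origin; KR runs at -12.4° with length 12.3, so R = (12.013, -2.6412). ∠KRN = 76.1° gives RN at 91.500° from the x-axis; with |RN| = 8.7, N = (11.785, 6.0558). ∠RNJ = 142.4° gives NJ at 129.10° from the x-axis; with |NJ| = 26.4, J = (-4.8645, 26.543). NJ ⟂ JS, so JS runs at -140.90°; with |JS| = 25.1, S = (-24.343, 10.713). ∠JSQ = 67.4° gives SQ at -28.300° from the x-axis; with |SQ| = 13.5, Q = (-12.457, 4.3132). SQ is perpendicular to QL, so QL runs at 61.700°; with |QL| = 14.4, L = (-5.6300, 16.992). Then |NL| = |L − N| = 20.564.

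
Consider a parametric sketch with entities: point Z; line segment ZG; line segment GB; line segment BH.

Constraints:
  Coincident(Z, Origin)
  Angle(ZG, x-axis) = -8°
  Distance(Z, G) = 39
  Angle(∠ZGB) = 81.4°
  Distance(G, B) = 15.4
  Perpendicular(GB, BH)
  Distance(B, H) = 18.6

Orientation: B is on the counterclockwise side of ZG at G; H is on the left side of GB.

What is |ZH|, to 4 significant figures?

22.14

Z is at the origin; ZG runs at -8.0° with length 39.0, so G = 39.0·(cos -8.0°, sin -8.0°) = (38.62, -5.428). ∠ZGB = 81.4°, so GB runs at -8.0° + (180° − 81.4°) = 90.60° from the x-axis; with |GB| = 15.4, B = G + 15.4·(cos 90.60°, sin 90.60°) = (38.46, 9.971). The perpendicularity gives BH at right angles to GB; with |BH| = 18.6 on the left of GB, H = B + 18.6·(-0.9999, -0.01047) = (19.86, 9.777). Then |ZH| = |H − Z| = 22.14.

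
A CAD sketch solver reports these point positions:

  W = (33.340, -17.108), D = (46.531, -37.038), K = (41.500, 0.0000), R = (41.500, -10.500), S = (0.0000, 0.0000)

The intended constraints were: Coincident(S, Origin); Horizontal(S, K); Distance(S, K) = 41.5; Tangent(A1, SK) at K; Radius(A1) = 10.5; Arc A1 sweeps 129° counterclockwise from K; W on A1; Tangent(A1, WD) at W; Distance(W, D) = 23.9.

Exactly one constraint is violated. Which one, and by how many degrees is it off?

Tangent(A1, WD) at W — off by 5.50°.

S = (0.00, 0.00) ✓; S.y = 0.00, K.y = 0.00 ✓; |SK| = 41.50 ✓; ∠(RK, KS) = 90.00° ✓; |RK| = 10.50 ✓; bearing(R→W) − bearing(R→K) = 129.0° ✓; |RW| = 10.50 ✓; ∠(RW, WD) = 95.50° ✗; |WD| = 23.90 ✓.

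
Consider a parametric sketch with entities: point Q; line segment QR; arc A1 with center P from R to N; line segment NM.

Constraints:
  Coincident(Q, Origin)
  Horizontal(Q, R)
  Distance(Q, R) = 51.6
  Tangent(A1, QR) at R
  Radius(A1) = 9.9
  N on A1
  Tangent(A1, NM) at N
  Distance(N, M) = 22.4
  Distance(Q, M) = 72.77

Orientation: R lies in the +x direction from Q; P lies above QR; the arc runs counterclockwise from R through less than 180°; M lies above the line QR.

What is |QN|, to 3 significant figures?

61.7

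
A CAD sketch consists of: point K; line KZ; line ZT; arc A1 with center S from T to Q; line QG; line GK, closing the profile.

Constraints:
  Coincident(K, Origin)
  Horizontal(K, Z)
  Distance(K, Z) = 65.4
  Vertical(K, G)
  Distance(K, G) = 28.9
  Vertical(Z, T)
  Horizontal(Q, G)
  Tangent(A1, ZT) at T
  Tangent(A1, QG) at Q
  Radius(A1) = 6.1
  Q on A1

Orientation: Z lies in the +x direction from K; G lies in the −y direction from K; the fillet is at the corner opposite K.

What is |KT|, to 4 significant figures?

69.26

K is at the origin; KZ is horizontal with |KZ| = 65.4 and Z on the +x side, so Z = (65.40, 0.000). KG is vertical with |KG| = 28.9 and G on the −y side, so G = (0.000, -28.90). The virtual corner opposite K is at (65.40, -28.90). A1 meets ZT tangentially, so ST is at right angles to ZT and tangency of A1 to QG means the radius SQ is perpendicular to QG, with radius 6.1, so the center S sits 6.1 in from both sides at S = (59.30, -22.80). That places the tangent points at T = (65.40, -22.80) on ZT and Q = (59.30, -28.90) on QG. Then |KT| = |T − K| = 69.26.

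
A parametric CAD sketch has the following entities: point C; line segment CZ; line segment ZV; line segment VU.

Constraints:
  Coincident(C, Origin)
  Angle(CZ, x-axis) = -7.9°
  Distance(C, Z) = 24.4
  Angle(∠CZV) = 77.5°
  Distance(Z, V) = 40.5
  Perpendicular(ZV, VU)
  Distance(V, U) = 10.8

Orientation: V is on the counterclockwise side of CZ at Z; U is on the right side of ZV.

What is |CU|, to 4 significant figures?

49.39

∠CZV = 77.5°, so ZV runs at -7.9° + (180° − 77.5°) = 94.60° from the x-axis; with |ZV| = 40.5, V = Z + 40.5·(cos 94.60°, sin 94.60°) = (20.92, 37.02). ZV ⟂ VU; with |VU| = 10.8 on the right of ZV, U = V + 10.8·(0.9968, 0.08020) = (31.69, 37.88). Then |CU| = |U − C| = 49.39.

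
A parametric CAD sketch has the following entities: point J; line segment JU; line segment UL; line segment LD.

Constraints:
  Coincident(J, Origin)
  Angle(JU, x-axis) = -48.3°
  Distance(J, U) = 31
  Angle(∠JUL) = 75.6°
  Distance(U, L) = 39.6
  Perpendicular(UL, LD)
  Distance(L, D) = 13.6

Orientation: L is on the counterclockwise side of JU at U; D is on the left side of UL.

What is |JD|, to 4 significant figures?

35.87

∠JUL = 75.6°, so UL runs at -48.3° + (180° − 75.6°) = 56.10° from the x-axis; with |UL| = 39.6, L = U + 39.6·(cos 56.10°, sin 56.10°) = (42.71, 9.723). UL ⟂ LD; with |LD| = 13.6 on the left of UL, D = L + 13.6·(-0.8300, 0.5577) = (31.42, 17.31). Then |JD| = |D − J| = 35.87.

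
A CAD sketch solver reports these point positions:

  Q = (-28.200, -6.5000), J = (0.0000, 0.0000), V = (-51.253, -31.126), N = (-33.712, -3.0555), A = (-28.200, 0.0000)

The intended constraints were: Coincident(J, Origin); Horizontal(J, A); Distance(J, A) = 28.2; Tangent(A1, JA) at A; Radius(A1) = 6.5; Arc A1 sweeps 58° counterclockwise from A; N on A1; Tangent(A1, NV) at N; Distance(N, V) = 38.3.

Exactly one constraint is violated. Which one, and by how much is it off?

Distance(N, V) = 38.3 — off by 5.20.

J = (0.00, 0.00) ✓; J.y = 0.00, A.y = 0.00 ✓; |JA| = 28.20 ✓; ∠(QA, AJ) = 90.00° ✓; |QA| = 6.500 ✓; bearing(Q→N) − bearing(Q→A) = 58.00° ✓; |QN| = 6.500 ✓; ∠(QN, NV) = 90.00° ✓; |NV| = 33.10 ✗.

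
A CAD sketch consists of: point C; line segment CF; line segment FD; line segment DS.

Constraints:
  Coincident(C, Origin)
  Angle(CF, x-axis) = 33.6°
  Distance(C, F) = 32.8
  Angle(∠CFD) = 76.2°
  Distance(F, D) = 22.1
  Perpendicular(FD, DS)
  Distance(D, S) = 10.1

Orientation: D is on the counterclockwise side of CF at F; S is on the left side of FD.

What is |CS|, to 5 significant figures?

26.019

C is at the origin; CF runs at 33.6° with length 32.8, so F = 32.8·(cos 33.6°, sin 33.6°) = (27.320, 18.151). ∠CFD = 76.2°, so FD runs at 33.6° + (180° − 76.2°) = 137.40° from the x-axis; with |FD| = 22.1, D = F + 22.1·(cos 137.40°, sin 137.40°) = (11.052, 33.110). The perpendicularity gives DS at right angles to FD; with |DS| = 10.1 on the left of FD, S = D + 10.1·(-0.67688, -0.73610) = (4.2156, 25.676). Then |CS| = |S − C| = 26.019.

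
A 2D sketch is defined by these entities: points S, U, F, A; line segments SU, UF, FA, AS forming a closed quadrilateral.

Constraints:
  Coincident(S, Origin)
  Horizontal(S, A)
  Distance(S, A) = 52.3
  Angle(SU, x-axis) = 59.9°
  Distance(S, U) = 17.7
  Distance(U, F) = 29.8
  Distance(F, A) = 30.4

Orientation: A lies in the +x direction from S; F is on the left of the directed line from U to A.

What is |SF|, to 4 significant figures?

44.99

S is at the origin; SA is horizontal with |SA| = 52.3 and A in +x, so A = (52.3, 0). SU runs at 59.9° with |SU| = 17.7, so U = (8.877, 15.31). F is determined by |UF| = 29.8 and |FA| = 30.4 together: it lies at the intersection of circle(U, 29.8) and circle(A, 30.4). With |UA| = 46.04, the foot of the radical line on UA is 22.63 from U and the perpendicular offset is √(29.8² − 22.63²) = 19.39. Taking the left-of-UA solution: F = (36.67, 26.07).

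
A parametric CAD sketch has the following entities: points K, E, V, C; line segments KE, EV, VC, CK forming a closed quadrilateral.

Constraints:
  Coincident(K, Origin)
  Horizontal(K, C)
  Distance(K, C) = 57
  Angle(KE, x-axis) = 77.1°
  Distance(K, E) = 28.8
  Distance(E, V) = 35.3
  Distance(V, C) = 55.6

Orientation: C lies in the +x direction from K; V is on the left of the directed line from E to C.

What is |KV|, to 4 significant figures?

60.70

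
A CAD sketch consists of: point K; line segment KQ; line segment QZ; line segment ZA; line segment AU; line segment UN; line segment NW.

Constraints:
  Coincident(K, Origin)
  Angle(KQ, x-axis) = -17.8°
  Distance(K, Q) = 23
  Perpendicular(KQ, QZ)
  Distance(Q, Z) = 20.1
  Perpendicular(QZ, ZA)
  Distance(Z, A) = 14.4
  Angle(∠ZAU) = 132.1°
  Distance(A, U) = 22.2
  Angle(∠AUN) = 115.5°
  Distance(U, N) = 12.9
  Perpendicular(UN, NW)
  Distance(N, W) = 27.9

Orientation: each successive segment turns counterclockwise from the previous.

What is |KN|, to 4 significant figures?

8.410

K is at the origin; KQ runs at -17.8° with length 23.0, so Q = (21.90, -7.031). KQ ⟂ QZ, so QZ runs at 72.20°; with |QZ| = 20.1, Z = (28.04, 12.11). QZ ⟂ ZA, so ZA runs at 162.2°; with |ZA| = 14.4, A = (14.33, 16.51). ∠ZAU = 132.1° gives AU at -149.9° from the x-axis; with |AU| = 22.2, U = (-4.874, 5.375). ∠AUN = 115.5° gives UN at -85.40° from the x-axis; with |UN| = 12.9, N = (-3.839, -7.483). Then |KN| = |N − K| = 8.410.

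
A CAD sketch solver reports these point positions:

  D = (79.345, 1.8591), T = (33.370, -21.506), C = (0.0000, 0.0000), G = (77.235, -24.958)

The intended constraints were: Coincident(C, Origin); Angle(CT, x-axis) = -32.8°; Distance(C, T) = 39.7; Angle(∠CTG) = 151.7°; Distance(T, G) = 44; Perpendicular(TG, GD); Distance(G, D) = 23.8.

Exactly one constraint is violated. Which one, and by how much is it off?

Distance(G, D) = 23.8 — off by 3.10.

C = (0.00, 0.00) ✓; CT at -32.80° ✓; |CT| = 39.70 ✓; ∠CTG = 151.7° ✓; |TG| = 44.00 ✓; ∠(TG, GD) = 90.00° ✓; |GD| = 26.90 ✗.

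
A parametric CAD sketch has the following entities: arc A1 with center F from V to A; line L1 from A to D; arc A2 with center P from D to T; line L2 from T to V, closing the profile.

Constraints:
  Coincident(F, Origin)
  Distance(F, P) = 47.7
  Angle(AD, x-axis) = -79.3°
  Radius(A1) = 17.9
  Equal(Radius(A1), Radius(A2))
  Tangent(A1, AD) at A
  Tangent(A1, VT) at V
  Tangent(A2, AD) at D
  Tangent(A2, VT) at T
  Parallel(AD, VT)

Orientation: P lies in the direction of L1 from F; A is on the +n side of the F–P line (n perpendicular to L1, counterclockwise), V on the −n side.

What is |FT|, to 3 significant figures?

50.9

Tangency of A1 to both parallel lines with radius 17.9 puts A and V at F ± 17.9·n: A = (17.6, 3.32), V = (-17.6, -3.32). Equal radii place D and T the same way about P: D = P + 17.9·n = (26.4, -43.5), T = P − 17.9·n = (-8.73, -50.2). Then |FT| = |T − F| = 50.9.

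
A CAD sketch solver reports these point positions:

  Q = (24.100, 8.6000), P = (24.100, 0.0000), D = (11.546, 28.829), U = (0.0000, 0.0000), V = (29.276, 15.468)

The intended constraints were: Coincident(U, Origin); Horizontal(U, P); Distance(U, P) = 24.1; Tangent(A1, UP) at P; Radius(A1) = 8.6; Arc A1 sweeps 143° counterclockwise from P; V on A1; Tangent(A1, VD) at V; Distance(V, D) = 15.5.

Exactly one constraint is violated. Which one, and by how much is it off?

Distance(V, D) = 15.5 — off by 6.70.

U = (0.00, 0.00) ✓; U.y = 0.00, P.y = 0.00 ✓; |UP| = 24.10 ✓; ∠(QP, PU) = 90.00° ✓; |QP| = 8.600 ✓; bearing(Q→V) − bearing(Q→P) = 143.0° ✓; |QV| = 8.600 ✓; ∠(QV, VD) = 90.00° ✓; |VD| = 22.20 ✗.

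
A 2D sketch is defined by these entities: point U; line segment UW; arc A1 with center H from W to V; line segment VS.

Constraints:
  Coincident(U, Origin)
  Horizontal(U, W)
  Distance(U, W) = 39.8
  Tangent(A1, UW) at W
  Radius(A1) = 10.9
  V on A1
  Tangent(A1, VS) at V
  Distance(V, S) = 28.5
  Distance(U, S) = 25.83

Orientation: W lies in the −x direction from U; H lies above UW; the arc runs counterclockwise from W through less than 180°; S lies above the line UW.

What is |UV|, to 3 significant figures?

32.3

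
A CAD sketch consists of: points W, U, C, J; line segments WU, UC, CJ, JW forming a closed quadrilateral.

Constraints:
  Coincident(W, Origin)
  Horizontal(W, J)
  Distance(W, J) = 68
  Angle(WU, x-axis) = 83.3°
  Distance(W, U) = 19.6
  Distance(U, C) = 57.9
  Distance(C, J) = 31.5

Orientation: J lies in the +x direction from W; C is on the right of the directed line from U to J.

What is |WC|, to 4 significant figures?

48.68

Checks: W = (0.00, 0.00) ✓; |UC| = 57.90 ✓; |CJ| = 31.50 ✓.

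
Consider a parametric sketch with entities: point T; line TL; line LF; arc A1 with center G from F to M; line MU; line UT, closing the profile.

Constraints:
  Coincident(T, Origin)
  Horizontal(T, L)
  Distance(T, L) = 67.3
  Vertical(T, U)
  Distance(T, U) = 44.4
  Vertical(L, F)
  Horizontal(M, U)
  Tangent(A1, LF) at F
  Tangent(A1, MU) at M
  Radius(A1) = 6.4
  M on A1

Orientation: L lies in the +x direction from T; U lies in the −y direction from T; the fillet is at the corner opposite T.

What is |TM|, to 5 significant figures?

75.367

T is at the origin; TL is horizontal with |TL| = 67.3 and L on the +x side, so L = (67.300, 0.0000). T and U share the same x with |TU| = 44.4 and U on the −y side, so U = (0.0000, -44.400). The virtual corner opposite T is at (67.300, -44.400). Tangency of A1 to LF means the radius GF is perpendicular to LF and since A1 is tangent to MU there, GM ⟂ MU, with radius 6.4, so the center G sits 6.4 in from both sides at G = (60.900, -38.000). That places the tangent points at F = (67.300, -38.000) on LF and M = (60.900, -44.400) on MU. Then |TM| = |M − T| = 75.367.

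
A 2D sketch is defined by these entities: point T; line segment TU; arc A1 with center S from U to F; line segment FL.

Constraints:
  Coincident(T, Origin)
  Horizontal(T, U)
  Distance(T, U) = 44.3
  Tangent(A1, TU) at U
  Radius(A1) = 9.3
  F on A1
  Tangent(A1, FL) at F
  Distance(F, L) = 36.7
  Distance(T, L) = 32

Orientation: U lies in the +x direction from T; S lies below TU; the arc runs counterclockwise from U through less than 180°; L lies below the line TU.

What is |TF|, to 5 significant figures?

37.662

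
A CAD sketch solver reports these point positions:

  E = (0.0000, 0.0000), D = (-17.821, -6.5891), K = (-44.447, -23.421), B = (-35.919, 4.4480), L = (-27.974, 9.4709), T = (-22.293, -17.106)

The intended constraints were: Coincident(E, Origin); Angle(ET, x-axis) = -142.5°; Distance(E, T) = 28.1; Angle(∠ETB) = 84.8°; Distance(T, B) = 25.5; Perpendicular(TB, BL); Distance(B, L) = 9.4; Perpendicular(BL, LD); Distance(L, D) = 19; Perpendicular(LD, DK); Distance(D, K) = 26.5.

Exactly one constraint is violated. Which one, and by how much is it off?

Distance(D, K) = 26.5 — off by 5.00.

E = (0.00, 0.00) ✓; ET at -142.5° ✓; |ET| = 28.10 ✓; ∠ETB = 84.80° ✓; |TB| = 25.50 ✓; ∠(TB, BL) = 90.00° ✓; |BL| = 9.400 ✓; ∠(BL, LD) = 90.00° ✓; |LD| = 19.00 ✓; ∠(LD, DK) = 90.00° ✓; |DK| = 31.50 ✗.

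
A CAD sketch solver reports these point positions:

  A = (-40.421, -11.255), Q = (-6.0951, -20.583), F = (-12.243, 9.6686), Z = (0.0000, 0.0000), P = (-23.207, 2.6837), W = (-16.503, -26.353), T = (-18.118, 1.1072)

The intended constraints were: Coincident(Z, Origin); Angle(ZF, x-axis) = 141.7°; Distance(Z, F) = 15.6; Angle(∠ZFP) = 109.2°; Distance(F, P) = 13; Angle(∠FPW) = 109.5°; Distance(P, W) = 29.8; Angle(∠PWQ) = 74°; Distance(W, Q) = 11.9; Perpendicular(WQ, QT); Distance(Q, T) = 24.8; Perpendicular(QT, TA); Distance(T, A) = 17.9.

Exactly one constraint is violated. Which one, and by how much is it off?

Distance(T, A) = 17.9 — off by 7.60.

Z = (0.00, 0.00) ✓; ZF at 141.7° ✓; |ZF| = 15.60 ✓; ∠ZFP = 109.2° ✓; |FP| = 13.00 ✓; ∠FPW = 109.5° ✓; |PW| = 29.80 ✓; ∠PWQ = 74.00° ✓; |WQ| = 11.90 ✓; ∠(WQ, QT) = 90.00° ✓; |QT| = 24.80 ✓; ∠(QT, TA) = 90.00° ✓; |TA| = 25.50 ✗.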